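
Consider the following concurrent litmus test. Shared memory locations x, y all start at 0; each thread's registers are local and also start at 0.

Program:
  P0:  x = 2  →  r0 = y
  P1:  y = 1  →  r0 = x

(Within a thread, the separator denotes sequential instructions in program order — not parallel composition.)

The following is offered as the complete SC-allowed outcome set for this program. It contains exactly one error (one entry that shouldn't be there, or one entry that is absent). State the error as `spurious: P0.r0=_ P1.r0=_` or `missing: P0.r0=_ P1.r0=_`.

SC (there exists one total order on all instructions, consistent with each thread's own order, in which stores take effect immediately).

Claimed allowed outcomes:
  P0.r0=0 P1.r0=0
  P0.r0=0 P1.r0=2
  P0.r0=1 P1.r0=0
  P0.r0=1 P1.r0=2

outcome vector order: (P0.r0,P1.r0)
under SC → (0,2) (1,0) (1,2)
claimed∖SC = {(0,0)}

spurious: P0.r0=0 P1.r0=0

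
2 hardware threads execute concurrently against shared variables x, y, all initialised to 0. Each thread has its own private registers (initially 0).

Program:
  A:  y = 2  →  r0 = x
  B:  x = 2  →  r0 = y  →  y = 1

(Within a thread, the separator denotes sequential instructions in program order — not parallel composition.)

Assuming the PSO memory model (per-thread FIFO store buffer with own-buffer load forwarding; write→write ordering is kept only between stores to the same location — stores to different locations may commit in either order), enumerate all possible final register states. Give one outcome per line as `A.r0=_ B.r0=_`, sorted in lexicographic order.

A.r0=0 B.r0=0
A.r0=0 B.r0=2
A.r0=2 B.r0=0
A.r0=2 B.r0=2

outcome vector order: (A.r0,B.r0)
|PSO outcomes| = 4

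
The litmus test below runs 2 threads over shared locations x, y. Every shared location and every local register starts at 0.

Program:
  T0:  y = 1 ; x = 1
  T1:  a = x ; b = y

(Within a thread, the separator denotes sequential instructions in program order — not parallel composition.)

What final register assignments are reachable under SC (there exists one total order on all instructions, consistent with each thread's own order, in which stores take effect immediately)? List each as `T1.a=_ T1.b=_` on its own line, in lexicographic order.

outcome vector order: (T1.a,T1.b)
|SC outcomes| = 3

T1.a=0 T1.b=0
T1.a=0 T1.b=1
T1.a=1 T1.b=1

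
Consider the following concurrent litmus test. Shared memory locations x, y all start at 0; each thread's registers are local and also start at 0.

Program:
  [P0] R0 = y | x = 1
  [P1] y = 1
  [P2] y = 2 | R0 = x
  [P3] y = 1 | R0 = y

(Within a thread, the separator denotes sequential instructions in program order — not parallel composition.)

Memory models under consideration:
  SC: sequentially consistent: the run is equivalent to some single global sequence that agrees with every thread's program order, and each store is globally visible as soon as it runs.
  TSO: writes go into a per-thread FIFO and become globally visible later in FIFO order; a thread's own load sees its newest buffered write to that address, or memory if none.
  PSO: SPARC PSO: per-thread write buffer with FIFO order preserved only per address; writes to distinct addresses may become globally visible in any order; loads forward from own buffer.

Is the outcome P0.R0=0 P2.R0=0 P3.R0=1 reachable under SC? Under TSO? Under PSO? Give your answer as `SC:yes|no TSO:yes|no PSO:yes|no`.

outcome vector order: (P0.R0,P2.R0,P3.R0)
under SC → 001; 002; 011; 012; 101; 102; 111; 112; 201; 202; 211; 212
under TSO → 001; 002; 011; 012; 101; 102; 111; 112; 201; 202; 211; 212
under PSO → 001; 002; 011; 012; 101; 102; 111; 112; 201; 202; 211; 212
target 001 ∈ {SC,TSO,PSO}

SC:yes TSO:yes PSO:yes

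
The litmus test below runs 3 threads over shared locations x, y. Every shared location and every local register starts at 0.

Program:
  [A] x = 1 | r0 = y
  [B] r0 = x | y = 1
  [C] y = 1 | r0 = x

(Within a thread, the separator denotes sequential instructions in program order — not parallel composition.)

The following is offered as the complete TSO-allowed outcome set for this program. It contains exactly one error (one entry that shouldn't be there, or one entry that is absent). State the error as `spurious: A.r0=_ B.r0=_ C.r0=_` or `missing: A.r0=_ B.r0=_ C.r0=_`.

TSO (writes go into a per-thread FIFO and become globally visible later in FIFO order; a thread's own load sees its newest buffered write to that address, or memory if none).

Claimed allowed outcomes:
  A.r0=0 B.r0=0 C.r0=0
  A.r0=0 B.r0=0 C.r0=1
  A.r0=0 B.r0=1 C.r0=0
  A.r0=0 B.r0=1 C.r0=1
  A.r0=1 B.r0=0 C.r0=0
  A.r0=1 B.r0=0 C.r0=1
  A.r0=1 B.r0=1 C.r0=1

missing: A.r0=1 B.r0=1 C.r0=0

outcome vector order: (A.r0,B.r0,C.r0)
under TSO → <0 0 0>, <0 0 1>, <0 1 0>, <0 1 1>, <1 0 0>, <1 0 1>, <1 1 0>, <1 1 1>
TSO∖claimed = {<1 1 0>}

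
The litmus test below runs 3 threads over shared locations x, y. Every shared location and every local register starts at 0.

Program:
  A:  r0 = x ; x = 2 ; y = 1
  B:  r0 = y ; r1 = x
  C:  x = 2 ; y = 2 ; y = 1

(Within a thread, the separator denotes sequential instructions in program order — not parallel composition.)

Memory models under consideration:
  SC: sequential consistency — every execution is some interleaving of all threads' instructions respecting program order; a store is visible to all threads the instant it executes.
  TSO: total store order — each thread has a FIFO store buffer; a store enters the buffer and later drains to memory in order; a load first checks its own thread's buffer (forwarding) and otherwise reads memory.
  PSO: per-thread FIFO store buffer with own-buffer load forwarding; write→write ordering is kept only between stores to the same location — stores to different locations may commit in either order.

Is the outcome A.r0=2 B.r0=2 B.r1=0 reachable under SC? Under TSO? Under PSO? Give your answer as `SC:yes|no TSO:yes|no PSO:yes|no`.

SC:no TSO:no PSO:yes

outcome vector order: (A.r0,B.r0,B.r1)
SC (8): 0/0/0, 0/0/2, 0/1/2, 0/2/2, 2/0/0, 2/0/2, 2/1/2, 2/2/2
TSO (8): 0/0/0, 0/0/2, 0/1/2, 0/2/2, 2/0/0, 2/0/2, 2/1/2, 2/2/2
PSO (12): 0/0/0, 0/0/2, 0/1/0, 0/1/2, 0/2/0, 0/2/2, 2/0/0, 2/0/2, 2/1/0, 2/1/2, 2/2/0, 2/2/2
target 2/2/0 ∈ {PSO}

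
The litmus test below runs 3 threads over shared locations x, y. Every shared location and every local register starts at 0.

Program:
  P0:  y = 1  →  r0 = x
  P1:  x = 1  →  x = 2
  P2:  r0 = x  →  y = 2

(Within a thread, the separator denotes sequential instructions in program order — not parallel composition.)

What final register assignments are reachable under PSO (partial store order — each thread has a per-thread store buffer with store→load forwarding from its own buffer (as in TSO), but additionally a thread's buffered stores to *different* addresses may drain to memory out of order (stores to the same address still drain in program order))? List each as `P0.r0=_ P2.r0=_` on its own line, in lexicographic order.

outcome vector order: (P0.r0,P2.r0)
|PSO outcomes| = 9

P0.r0=0 P2.r0=0
P0.r0=0 P2.r0=1
P0.r0=0 P2.r0=2
P0.r0=1 P2.r0=0
P0.r0=1 P2.r0=1
P0.r0=1 P2.r0=2
P0.r0=2 P2.r0=0
P0.r0=2 P2.r0=1
P0.r0=2 P2.r0=2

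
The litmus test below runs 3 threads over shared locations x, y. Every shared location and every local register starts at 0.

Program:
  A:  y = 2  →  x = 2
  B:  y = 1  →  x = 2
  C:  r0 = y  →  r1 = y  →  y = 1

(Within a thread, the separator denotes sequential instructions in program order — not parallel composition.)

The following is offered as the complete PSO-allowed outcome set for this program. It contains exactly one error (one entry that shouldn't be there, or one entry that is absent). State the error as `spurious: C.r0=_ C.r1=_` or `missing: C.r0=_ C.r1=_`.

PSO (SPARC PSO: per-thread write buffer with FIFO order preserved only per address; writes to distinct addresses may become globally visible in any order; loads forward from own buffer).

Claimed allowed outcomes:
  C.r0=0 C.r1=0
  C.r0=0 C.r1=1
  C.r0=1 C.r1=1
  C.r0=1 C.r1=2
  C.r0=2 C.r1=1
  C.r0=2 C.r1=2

missing: C.r0=0 C.r1=2

outcome vector order: (C.r0,C.r1)
under PSO → 00 01 02 11 12 21 22
PSO∖claimed = {02}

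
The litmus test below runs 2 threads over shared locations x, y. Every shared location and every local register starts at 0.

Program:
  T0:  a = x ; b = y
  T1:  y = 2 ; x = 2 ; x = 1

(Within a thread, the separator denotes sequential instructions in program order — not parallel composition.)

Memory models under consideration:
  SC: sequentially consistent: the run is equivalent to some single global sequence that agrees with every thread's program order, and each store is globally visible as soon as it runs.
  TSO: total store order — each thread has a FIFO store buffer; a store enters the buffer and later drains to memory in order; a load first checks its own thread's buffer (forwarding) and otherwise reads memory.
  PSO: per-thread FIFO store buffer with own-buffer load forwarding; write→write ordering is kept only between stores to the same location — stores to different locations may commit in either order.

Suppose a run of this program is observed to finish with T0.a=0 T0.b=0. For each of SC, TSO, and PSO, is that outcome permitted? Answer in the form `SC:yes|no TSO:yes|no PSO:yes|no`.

outcome vector order: (T0.a,T0.b)
SC (4): (0,0), (0,2), (1,2), (2,2)
TSO (4): (0,0), (0,2), (1,2), (2,2)
PSO (6): (0,0), (0,2), (1,0), (1,2), (2,0), (2,2)
target (0,0) ∈ {SC,TSO,PSO}

SC:yes TSO:yes PSO:yes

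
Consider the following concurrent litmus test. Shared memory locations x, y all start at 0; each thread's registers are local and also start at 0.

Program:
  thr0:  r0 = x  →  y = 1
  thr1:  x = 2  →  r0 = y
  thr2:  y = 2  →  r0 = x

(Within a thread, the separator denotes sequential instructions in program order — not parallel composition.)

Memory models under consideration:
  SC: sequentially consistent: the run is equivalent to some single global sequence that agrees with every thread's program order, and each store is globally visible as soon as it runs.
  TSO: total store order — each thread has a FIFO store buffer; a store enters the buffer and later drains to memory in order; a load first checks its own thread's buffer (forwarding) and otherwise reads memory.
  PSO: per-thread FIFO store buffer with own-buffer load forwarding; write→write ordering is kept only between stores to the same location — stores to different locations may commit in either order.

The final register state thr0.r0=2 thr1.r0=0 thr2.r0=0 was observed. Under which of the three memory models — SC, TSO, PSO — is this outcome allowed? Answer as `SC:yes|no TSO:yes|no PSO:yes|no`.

SC:no TSO:yes PSO:yes

outcome vector order: (thr0.r0,thr1.r0,thr2.r0)
under SC → <0 0 2>; <0 1 0>; <0 1 2>; <0 2 0>; <0 2 2>; <2 0 2>; <2 1 0>; <2 1 2>; <2 2 0>; <2 2 2>
under TSO → <0 0 0>; <0 0 2>; <0 1 0>; <0 1 2>; <0 2 0>; <0 2 2>; <2 0 0>; <2 0 2>; <2 1 0>; <2 1 2>; <2 2 0>; <2 2 2>
under PSO → <0 0 0>; <0 0 2>; <0 1 0>; <0 1 2>; <0 2 0>; <0 2 2>; <2 0 0>; <2 0 2>; <2 1 0>; <2 1 2>; <2 2 0>; <2 2 2>
target <2 0 0> ∈ {TSO,PSO}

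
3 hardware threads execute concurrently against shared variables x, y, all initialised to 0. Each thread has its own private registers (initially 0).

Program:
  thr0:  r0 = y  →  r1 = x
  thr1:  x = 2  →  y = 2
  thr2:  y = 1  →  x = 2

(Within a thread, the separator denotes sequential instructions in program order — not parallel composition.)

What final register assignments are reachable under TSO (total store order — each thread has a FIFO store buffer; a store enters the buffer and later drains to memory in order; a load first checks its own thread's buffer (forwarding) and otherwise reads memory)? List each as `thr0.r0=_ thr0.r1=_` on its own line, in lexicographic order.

outcome vector order: (thr0.r0,thr0.r1)
|TSO outcomes| = 5

thr0.r0=0 thr0.r1=0
thr0.r0=0 thr0.r1=2
thr0.r0=1 thr0.r1=0
thr0.r0=1 thr0.r1=2
thr0.r0=2 thr0.r1=2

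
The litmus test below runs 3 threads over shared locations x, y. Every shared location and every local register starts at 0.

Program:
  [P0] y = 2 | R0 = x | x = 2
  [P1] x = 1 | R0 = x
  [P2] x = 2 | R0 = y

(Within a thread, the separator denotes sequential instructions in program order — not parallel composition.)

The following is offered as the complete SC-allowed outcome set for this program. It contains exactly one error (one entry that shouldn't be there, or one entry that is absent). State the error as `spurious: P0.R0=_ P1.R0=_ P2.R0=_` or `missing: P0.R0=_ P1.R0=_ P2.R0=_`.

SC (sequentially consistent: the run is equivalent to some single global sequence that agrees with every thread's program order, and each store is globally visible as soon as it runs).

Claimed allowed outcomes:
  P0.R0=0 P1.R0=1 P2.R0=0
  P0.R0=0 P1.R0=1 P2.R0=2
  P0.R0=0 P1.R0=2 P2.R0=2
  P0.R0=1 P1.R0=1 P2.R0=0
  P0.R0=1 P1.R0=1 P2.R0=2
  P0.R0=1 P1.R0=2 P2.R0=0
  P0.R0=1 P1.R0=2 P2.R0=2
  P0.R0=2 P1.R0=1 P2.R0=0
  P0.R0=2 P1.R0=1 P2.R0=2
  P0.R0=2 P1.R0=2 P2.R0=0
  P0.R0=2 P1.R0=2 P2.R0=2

outcome vector order: (P0.R0,P1.R0,P2.R0)
SC: 10 outcomes — {<0 1 2>; <0 2 2>; <1 1 0>; <1 1 2>; <1 2 0>; <1 2 2>; <2 1 0>; <2 1 2>; <2 2 0>; <2 2 2>}
claimed∖SC = {<0 1 0>}

spurious: P0.R0=0 P1.R0=1 P2.R0=0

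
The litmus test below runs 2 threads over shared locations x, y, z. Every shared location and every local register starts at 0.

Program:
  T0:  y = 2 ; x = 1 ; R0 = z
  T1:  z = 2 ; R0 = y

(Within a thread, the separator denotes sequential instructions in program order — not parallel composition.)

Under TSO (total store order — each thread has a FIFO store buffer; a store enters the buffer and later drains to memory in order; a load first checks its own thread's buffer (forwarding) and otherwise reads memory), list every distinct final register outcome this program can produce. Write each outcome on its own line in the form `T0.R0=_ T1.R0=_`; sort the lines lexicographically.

outcome vector order: (T0.R0,T1.R0)
|TSO outcomes| = 4

T0.R0=0 T1.R0=0
T0.R0=0 T1.R0=2
T0.R0=2 T1.R0=0
T0.R0=2 T1.R0=2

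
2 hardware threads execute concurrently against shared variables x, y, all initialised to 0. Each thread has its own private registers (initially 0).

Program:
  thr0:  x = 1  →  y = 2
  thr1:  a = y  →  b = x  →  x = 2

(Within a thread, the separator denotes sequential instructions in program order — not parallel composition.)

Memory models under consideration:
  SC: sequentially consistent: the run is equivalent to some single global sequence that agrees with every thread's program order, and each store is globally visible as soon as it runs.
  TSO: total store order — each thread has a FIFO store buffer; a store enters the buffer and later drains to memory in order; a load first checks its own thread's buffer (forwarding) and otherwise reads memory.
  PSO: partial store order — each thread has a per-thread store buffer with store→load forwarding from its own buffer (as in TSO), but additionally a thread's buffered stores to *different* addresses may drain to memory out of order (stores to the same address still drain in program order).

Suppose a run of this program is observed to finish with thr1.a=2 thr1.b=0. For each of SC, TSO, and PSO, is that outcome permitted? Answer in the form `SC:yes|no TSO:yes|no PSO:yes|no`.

outcome vector order: (thr1.a,thr1.b)
SC: 3 outcomes — {0/0; 0/1; 2/1}
TSO: 3 outcomes — {0/0; 0/1; 2/1}
PSO: 4 outcomes — {0/0; 0/1; 2/0; 2/1}
target 2/0 ∈ {PSO}

SC:no TSO:no PSO:yes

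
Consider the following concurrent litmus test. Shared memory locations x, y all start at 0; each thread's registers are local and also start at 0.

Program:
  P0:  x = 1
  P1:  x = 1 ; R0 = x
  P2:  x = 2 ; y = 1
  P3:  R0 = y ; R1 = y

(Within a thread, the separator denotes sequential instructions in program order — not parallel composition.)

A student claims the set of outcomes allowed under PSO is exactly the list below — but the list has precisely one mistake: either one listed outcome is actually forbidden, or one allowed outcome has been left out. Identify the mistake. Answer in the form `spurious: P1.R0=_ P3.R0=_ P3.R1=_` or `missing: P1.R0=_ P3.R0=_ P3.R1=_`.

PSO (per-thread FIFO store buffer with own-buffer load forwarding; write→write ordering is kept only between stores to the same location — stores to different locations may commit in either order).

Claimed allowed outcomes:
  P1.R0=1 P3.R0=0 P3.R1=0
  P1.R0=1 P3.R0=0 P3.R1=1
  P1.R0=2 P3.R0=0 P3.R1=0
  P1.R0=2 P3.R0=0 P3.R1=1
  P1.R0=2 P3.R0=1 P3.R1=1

missing: P1.R0=1 P3.R0=1 P3.R1=1

outcome vector order: (P1.R0,P3.R0,P3.R1)
[PSO] allowed = {<1 0 0>, <1 0 1>, <1 1 1>, <2 0 0>, <2 0 1>, <2 1 1>}
PSO∖claimed = {<1 1 1>}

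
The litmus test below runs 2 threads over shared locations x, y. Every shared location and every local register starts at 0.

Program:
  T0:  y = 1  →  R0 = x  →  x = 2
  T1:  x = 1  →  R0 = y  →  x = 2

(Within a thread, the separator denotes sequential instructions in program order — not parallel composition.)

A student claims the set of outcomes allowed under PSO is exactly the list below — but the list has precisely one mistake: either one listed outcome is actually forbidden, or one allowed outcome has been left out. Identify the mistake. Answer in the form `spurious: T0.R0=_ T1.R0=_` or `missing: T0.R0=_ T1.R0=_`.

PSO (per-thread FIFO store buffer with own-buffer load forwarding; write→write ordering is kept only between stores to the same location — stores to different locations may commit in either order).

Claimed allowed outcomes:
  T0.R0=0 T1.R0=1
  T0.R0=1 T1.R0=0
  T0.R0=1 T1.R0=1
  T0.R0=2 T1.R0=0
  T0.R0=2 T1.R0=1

missing: T0.R0=0 T1.R0=0

outcome vector order: (T0.R0,T1.R0)
PSO: 6 outcomes — {<0 0>; <0 1>; <1 0>; <1 1>; <2 0>; <2 1>}
PSO∖claimed = {<0 0>}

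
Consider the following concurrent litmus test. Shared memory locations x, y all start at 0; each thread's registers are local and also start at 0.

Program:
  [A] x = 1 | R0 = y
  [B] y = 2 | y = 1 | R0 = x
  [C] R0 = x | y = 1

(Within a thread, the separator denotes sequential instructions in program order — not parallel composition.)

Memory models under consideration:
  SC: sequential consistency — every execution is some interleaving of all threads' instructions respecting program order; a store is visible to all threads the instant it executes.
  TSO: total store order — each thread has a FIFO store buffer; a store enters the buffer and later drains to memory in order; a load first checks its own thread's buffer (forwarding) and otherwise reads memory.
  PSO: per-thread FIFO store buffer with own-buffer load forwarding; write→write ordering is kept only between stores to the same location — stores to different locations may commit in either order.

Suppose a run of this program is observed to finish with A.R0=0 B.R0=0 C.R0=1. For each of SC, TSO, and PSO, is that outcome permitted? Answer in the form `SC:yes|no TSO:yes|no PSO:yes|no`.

outcome vector order: (A.R0,B.R0,C.R0)
SC: 8 outcomes — {0/1/0 0/1/1 1/0/0 1/0/1 1/1/0 1/1/1 2/1/0 2/1/1}
TSO: 12 outcomes — {0/0/0 0/0/1 0/1/0 0/1/1 1/0/0 1/0/1 1/1/0 1/1/1 2/0/0 2/0/1 2/1/0 2/1/1}
PSO: 12 outcomes — {0/0/0 0/0/1 0/1/0 0/1/1 1/0/0 1/0/1 1/1/0 1/1/1 2/0/0 2/0/1 2/1/0 2/1/1}
target 0/0/1 ∈ {TSO,PSO}

SC:no TSO:yes PSO:yes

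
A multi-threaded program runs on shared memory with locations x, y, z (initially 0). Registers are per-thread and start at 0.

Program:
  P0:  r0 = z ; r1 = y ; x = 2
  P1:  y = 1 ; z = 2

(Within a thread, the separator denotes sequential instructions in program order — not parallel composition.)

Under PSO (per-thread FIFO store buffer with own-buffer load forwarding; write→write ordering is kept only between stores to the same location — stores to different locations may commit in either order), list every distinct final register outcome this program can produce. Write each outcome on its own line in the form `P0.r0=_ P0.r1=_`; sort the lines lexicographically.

P0.r0=0 P0.r1=0
P0.r0=0 P0.r1=1
P0.r0=2 P0.r1=0
P0.r0=2 P0.r1=1

outcome vector order: (P0.r0,P0.r1)
|PSO outcomes| = 4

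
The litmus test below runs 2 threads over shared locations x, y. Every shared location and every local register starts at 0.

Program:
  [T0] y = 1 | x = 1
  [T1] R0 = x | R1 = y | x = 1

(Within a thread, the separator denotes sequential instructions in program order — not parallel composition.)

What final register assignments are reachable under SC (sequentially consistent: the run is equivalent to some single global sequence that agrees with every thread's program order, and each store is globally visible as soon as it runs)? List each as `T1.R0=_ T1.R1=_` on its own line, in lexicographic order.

T1.R0=0 T1.R1=0
T1.R0=0 T1.R1=1
T1.R0=1 T1.R1=1

outcome vector order: (T1.R0,T1.R1)
|SC outcomes| = 3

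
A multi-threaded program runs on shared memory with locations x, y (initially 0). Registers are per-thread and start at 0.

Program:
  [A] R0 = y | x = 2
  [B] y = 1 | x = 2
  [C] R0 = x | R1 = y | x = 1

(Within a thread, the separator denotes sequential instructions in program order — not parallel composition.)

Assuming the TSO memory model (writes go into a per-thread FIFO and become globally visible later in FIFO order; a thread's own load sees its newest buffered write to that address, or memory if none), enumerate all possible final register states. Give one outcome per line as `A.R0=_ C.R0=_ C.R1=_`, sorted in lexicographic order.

A.R0=0 C.R0=0 C.R1=0
A.R0=0 C.R0=0 C.R1=1
A.R0=0 C.R0=2 C.R1=0
A.R0=0 C.R0=2 C.R1=1
A.R0=1 C.R0=0 C.R1=0
A.R0=1 C.R0=0 C.R1=1
A.R0=1 C.R0=2 C.R1=1

outcome vector order: (A.R0,C.R0,C.R1)
|TSO outcomes| = 7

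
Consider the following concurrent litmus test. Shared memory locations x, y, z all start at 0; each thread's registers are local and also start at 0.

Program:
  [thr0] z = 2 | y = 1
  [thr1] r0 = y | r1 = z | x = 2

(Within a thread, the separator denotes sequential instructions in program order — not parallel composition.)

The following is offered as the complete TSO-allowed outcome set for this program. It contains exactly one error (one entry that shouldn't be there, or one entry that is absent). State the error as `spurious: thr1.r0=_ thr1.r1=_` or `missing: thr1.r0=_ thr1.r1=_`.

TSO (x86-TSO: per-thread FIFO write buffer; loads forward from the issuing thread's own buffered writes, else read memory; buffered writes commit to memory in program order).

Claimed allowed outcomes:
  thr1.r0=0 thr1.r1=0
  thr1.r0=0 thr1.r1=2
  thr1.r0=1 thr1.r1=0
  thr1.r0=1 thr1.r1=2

spurious: thr1.r0=1 thr1.r1=0

outcome vector order: (thr1.r0,thr1.r1)
TSO (3): <0 0>; <0 2>; <1 2>
claimed∖TSO = {<1 0>}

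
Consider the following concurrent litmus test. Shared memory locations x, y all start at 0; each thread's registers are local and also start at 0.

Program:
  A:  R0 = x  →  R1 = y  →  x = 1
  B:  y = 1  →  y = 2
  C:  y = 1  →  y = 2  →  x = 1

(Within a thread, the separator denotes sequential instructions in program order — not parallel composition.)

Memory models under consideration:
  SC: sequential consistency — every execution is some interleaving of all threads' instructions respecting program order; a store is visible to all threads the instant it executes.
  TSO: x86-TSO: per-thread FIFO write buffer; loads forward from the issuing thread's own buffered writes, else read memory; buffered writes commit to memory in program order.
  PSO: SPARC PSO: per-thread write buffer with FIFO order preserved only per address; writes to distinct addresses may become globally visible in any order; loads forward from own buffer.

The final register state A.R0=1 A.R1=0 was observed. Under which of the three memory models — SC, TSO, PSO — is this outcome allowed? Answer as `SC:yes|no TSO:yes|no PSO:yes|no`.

outcome vector order: (A.R0,A.R1)
[SC] allowed = {00 01 02 11 12}
[TSO] allowed = {00 01 02 11 12}
[PSO] allowed = {00 01 02 10 11 12}
target 10 ∈ {PSO}

SC:no TSO:no PSO:yes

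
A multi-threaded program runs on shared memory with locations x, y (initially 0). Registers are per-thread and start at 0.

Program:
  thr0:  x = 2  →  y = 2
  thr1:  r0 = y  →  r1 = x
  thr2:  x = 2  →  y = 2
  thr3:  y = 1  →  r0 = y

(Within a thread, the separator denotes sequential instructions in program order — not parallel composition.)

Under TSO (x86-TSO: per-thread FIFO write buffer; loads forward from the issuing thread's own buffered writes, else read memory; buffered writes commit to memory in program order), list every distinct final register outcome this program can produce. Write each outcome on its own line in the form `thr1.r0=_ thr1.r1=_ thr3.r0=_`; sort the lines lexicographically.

outcome vector order: (thr1.r0,thr1.r1,thr3.r0)
|TSO outcomes| = 10

thr1.r0=0 thr1.r1=0 thr3.r0=1
thr1.r0=0 thr1.r1=0 thr3.r0=2
thr1.r0=0 thr1.r1=2 thr3.r0=1
thr1.r0=0 thr1.r1=2 thr3.r0=2
thr1.r0=1 thr1.r1=0 thr3.r0=1
thr1.r0=1 thr1.r1=0 thr3.r0=2
thr1.r0=1 thr1.r1=2 thr3.r0=1
thr1.r0=1 thr1.r1=2 thr3.r0=2
thr1.r0=2 thr1.r1=2 thr3.r0=1
thr1.r0=2 thr1.r1=2 thr3.r0=2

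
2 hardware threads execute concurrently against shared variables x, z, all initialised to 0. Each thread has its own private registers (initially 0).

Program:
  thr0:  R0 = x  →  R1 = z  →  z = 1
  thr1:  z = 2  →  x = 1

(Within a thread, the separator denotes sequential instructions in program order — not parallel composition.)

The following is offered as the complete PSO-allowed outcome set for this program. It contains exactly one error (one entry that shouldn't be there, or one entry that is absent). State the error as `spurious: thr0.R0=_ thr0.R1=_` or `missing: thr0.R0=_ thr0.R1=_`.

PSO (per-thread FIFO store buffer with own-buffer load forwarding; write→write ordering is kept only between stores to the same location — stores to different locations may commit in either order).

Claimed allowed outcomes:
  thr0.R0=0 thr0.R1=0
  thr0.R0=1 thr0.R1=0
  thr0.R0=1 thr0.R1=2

outcome vector order: (thr0.R0,thr0.R1)
PSO (4): 00 02 10 12
PSO∖claimed = {02}

missing: thr0.R0=0 thr0.R1=2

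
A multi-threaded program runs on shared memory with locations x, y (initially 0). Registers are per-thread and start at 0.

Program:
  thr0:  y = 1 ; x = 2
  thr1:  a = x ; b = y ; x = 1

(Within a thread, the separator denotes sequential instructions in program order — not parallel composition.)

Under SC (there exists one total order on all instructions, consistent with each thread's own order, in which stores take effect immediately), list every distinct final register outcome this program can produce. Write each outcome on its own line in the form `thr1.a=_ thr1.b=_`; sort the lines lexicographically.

thr1.a=0 thr1.b=0
thr1.a=0 thr1.b=1
thr1.a=2 thr1.b=1

outcome vector order: (thr1.a,thr1.b)
|SC outcomes| = 3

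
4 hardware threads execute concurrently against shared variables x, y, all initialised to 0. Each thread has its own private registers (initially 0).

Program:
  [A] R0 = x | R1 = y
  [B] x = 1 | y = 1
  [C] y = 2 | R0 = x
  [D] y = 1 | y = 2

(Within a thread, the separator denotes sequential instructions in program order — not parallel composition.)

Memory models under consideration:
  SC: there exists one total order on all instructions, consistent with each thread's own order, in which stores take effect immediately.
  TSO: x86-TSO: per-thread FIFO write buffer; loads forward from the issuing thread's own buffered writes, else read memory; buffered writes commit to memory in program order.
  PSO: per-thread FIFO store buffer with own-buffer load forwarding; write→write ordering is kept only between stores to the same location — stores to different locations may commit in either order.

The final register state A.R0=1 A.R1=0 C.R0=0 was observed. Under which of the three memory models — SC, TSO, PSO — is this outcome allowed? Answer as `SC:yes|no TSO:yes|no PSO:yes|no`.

outcome vector order: (A.R0,A.R1,C.R0)
SC (11): 000; 001; 010; 011; 020; 021; 101; 110; 111; 120; 121
TSO (12): 000; 001; 010; 011; 020; 021; 100; 101; 110; 111; 120; 121
PSO (12): 000; 001; 010; 011; 020; 021; 100; 101; 110; 111; 120; 121
target 100 ∈ {TSO,PSO}

SC:no TSO:yes PSO:yes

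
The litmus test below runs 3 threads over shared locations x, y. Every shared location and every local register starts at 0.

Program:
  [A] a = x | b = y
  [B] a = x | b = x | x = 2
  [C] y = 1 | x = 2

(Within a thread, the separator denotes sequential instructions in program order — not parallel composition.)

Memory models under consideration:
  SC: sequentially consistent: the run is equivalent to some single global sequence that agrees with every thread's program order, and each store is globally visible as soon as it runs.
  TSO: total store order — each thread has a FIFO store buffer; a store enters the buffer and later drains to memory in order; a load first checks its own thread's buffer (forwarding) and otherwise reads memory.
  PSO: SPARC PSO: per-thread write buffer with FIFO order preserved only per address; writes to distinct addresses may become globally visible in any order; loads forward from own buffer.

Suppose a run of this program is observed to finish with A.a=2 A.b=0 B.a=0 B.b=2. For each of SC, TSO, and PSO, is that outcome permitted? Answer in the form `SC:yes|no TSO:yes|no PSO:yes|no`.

SC:no TSO:no PSO:yes

outcome vector order: (A.a,A.b,B.a,B.b)
[SC] allowed = {0/0/0/0, 0/0/0/2, 0/0/2/2, 0/1/0/0, 0/1/0/2, 0/1/2/2, 2/0/0/0, 2/1/0/0, 2/1/0/2, 2/1/2/2}
[TSO] allowed = {0/0/0/0, 0/0/0/2, 0/0/2/2, 0/1/0/0, 0/1/0/2, 0/1/2/2, 2/0/0/0, 2/1/0/0, 2/1/0/2, 2/1/2/2}
[PSO] allowed = {0/0/0/0, 0/0/0/2, 0/0/2/2, 0/1/0/0, 0/1/0/2, 0/1/2/2, 2/0/0/0, 2/0/0/2, 2/0/2/2, 2/1/0/0, 2/1/0/2, 2/1/2/2}
target 2/0/0/2 ∈ {PSO}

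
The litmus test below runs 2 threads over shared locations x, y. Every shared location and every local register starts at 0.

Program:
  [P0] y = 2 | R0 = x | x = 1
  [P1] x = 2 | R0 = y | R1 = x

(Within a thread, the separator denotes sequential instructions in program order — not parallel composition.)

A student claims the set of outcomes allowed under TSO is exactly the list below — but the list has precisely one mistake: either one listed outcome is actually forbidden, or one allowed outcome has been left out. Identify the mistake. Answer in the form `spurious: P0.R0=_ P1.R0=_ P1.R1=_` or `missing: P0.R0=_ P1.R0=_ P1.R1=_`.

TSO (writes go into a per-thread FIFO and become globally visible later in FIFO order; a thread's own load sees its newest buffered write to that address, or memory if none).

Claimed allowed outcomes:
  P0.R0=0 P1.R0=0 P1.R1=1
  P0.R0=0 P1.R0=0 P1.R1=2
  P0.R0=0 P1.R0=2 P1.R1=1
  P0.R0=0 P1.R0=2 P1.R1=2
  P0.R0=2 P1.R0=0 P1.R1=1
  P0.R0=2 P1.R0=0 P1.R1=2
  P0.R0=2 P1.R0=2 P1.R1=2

outcome vector order: (P0.R0,P1.R0,P1.R1)
TSO (8): 0/0/1; 0/0/2; 0/2/1; 0/2/2; 2/0/1; 2/0/2; 2/2/1; 2/2/2
TSO∖claimed = {2/2/1}

missing: P0.R0=2 P1.R0=2 P1.R1=1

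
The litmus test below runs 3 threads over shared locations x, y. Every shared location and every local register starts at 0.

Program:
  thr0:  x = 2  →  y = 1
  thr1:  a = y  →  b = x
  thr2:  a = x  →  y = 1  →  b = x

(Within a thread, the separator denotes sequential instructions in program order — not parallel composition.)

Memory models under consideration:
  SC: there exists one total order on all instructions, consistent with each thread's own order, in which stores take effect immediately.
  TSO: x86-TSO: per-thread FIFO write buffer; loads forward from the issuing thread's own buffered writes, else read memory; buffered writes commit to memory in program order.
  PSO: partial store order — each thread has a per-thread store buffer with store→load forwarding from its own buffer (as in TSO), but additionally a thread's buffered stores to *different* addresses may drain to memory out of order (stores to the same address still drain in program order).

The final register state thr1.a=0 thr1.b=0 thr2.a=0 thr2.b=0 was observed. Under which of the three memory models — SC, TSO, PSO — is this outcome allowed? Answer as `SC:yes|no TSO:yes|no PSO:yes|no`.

SC:yes TSO:yes PSO:yes

outcome vector order: (thr1.a,thr1.b,thr2.a,thr2.b)
SC: 11 outcomes — {0/0/0/0, 0/0/0/2, 0/0/2/2, 0/2/0/0, 0/2/0/2, 0/2/2/2, 1/0/0/0, 1/0/0/2, 1/2/0/0, 1/2/0/2, 1/2/2/2}
TSO: 11 outcomes — {0/0/0/0, 0/0/0/2, 0/0/2/2, 0/2/0/0, 0/2/0/2, 0/2/2/2, 1/0/0/0, 1/0/0/2, 1/2/0/0, 1/2/0/2, 1/2/2/2}
PSO: 12 outcomes — {0/0/0/0, 0/0/0/2, 0/0/2/2, 0/2/0/0, 0/2/0/2, 0/2/2/2, 1/0/0/0, 1/0/0/2, 1/0/2/2, 1/2/0/0, 1/2/0/2, 1/2/2/2}
target 0/0/0/0 ∈ {SC,TSO,PSO}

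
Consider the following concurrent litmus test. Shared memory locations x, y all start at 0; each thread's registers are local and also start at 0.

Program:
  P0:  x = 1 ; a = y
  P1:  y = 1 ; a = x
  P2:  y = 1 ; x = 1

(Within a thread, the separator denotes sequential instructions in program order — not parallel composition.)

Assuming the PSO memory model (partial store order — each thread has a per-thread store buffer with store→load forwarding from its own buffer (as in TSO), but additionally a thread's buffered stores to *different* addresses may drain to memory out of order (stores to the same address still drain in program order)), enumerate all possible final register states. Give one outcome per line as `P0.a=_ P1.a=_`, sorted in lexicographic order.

P0.a=0 P1.a=0
P0.a=0 P1.a=1
P0.a=1 P1.a=0
P0.a=1 P1.a=1

outcome vector order: (P0.a,P1.a)
|PSO outcomes| = 4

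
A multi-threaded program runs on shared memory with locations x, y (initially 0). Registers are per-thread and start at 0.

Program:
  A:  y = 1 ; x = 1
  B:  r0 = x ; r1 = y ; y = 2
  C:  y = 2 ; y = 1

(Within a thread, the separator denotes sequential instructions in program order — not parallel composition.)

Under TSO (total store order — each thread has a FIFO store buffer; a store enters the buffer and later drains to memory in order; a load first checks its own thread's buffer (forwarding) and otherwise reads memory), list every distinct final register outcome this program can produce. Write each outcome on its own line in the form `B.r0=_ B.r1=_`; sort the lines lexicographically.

B.r0=0 B.r1=0
B.r0=0 B.r1=1
B.r0=0 B.r1=2
B.r0=1 B.r1=1
B.r0=1 B.r1=2

outcome vector order: (B.r0,B.r1)
|TSO outcomes| = 5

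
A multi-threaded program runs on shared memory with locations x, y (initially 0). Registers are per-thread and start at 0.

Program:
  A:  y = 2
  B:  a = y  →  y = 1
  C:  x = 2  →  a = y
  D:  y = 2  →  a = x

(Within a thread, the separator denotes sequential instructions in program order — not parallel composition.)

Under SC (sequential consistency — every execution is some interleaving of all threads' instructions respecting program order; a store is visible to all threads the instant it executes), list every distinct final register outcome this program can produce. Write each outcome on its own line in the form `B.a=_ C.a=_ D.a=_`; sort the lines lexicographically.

B.a=0 C.a=0 D.a=2
B.a=0 C.a=1 D.a=0
B.a=0 C.a=1 D.a=2
B.a=0 C.a=2 D.a=0
B.a=0 C.a=2 D.a=2
B.a=2 C.a=0 D.a=2
B.a=2 C.a=1 D.a=0
B.a=2 C.a=1 D.a=2
B.a=2 C.a=2 D.a=0
B.a=2 C.a=2 D.a=2

outcome vector order: (B.a,C.a,D.a)
|SC outcomes| = 10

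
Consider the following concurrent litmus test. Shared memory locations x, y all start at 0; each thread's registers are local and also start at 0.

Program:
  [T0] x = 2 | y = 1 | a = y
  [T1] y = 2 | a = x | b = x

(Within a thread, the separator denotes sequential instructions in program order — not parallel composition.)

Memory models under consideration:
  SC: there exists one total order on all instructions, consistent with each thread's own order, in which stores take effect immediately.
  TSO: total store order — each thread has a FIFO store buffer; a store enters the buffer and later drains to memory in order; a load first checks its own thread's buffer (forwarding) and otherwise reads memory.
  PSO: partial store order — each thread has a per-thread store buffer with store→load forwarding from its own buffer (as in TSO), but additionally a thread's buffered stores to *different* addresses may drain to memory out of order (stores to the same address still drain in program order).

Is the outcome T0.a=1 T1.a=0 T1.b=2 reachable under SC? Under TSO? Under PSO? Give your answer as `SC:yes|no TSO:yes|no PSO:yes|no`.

outcome vector order: (T0.a,T1.a,T1.b)
SC: 4 outcomes — {(1,0,0) (1,0,2) (1,2,2) (2,2,2)}
TSO: 6 outcomes — {(1,0,0) (1,0,2) (1,2,2) (2,0,0) (2,0,2) (2,2,2)}
PSO: 6 outcomes — {(1,0,0) (1,0,2) (1,2,2) (2,0,0) (2,0,2) (2,2,2)}
target (1,0,2) ∈ {SC,TSO,PSO}

SC:yes TSO:yes PSO:yes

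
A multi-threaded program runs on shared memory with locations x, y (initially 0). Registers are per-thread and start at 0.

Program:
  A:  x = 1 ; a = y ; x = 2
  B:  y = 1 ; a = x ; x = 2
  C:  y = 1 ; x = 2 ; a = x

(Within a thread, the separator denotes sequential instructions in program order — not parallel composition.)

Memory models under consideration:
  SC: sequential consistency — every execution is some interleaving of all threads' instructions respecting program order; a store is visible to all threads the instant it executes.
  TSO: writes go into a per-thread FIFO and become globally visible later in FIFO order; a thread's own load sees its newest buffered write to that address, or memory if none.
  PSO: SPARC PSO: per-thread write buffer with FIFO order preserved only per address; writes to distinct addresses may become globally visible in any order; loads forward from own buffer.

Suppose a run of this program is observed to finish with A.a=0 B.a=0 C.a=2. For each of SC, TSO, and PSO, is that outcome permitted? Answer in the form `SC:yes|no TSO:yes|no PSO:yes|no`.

SC:no TSO:yes PSO:yes

outcome vector order: (A.a,B.a,C.a)
SC (8): 0/1/2 0/2/2 1/0/1 1/0/2 1/1/1 1/1/2 1/2/1 1/2/2
TSO (12): 0/0/1 0/0/2 0/1/1 0/1/2 0/2/1 0/2/2 1/0/1 1/0/2 1/1/1 1/1/2 1/2/1 1/2/2
PSO (12): 0/0/1 0/0/2 0/1/1 0/1/2 0/2/1 0/2/2 1/0/1 1/0/2 1/1/1 1/1/2 1/2/1 1/2/2
target 0/0/2 ∈ {TSO,PSO}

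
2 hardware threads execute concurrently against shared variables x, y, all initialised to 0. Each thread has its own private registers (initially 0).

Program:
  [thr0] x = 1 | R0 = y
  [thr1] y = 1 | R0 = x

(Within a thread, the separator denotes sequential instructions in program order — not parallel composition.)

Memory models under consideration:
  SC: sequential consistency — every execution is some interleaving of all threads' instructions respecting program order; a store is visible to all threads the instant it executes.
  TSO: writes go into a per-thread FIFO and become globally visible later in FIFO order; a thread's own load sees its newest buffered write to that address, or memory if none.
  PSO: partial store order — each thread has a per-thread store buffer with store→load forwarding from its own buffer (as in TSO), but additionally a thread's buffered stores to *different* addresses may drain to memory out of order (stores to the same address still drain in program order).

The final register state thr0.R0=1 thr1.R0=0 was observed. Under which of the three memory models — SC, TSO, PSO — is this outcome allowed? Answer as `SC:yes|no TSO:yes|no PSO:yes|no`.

SC:yes TSO:yes PSO:yes

outcome vector order: (thr0.R0,thr1.R0)
SC (3): <0 1> <1 0> <1 1>
TSO (4): <0 0> <0 1> <1 0> <1 1>
PSO (4): <0 0> <0 1> <1 0> <1 1>
target <1 0> ∈ {SC,TSO,PSO}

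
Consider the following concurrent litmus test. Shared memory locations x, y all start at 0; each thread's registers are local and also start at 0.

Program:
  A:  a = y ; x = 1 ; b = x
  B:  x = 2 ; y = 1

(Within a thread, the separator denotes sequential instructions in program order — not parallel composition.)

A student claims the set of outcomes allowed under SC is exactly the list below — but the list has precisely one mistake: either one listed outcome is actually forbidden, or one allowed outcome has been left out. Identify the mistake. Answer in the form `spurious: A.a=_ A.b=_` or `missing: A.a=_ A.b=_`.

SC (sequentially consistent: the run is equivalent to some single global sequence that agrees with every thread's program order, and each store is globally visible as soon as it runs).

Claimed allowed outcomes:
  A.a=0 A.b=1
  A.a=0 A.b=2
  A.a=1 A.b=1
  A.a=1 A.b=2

spurious: A.a=1 A.b=2

outcome vector order: (A.a,A.b)
SC (3): <0 1>, <0 2>, <1 1>
claimed∖SC = {<1 2>}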